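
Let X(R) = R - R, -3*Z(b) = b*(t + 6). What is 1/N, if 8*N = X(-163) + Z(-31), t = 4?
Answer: 12/155 ≈ 0.077419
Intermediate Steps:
Z(b) = -10*b/3 (Z(b) = -b*(4 + 6)/3 = -b*10/3 = -10*b/3)
X(R) = 0
N = 155/12 (N = (0 - 10/3*(-31))/8 = (0 + 310/3)/8 = (⅛)*(310/3) = 155/12 ≈ 12.917)
1/N = 1/(155/12) = 12/155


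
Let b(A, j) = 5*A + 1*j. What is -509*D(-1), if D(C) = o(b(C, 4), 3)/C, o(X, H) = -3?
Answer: -1527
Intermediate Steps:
b(A, j) = j + 5*A (b(A, j) = 5*A + j = j + 5*A)
D(C) = -3/C
-509*D(-1) = -(-1527)/(-1) = -(-1527)*(-1) = -509*3 = -1527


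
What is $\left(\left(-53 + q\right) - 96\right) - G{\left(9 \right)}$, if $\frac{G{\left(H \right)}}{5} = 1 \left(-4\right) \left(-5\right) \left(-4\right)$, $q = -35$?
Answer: $216$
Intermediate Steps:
$G{\left(H \right)} = -400$ ($G{\left(H \right)} = 5 \cdot 1 \left(-4\right) \left(-5\right) \left(-4\right) = 5 \left(-4\right) \left(-5\right) \left(-4\right) = 5 \cdot 20 \left(-4\right) = 5 \left(-80\right) = -400$)
$\left(\left(-53 + q\right) - 96\right) - G{\left(9 \right)} = \left(\left(-53 - 35\right) - 96\right) - -400 = \left(-88 - 96\right) + 400 = -184 + 400 = 216$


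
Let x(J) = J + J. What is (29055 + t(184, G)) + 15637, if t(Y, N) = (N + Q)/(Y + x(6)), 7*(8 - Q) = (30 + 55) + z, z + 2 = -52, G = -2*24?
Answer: 61317113/1372 ≈ 44692.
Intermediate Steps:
G = -48
z = -54 (z = -2 - 52 = -54)
x(J) = 2*J
Q = 25/7 (Q = 8 - ((30 + 55) - 54)/7 = 8 - (85 - 54)/7 = 8 - 1/7*31 = 8 - 31/7 = 25/7 ≈ 3.5714)
t(Y, N) = (25/7 + N)/(12 + Y) (t(Y, N) = (N + 25/7)/(Y + 2*6) = (25/7 + N)/(Y + 12) = (25/7 + N)/(12 + Y))
(29055 + t(184, G)) + 15637 = (29055 + (25/7 - 48)/(12 + 184)) + 15637 = (29055 - 311/7/196) + 15637 = (29055 + (1/196)*(-311/7)) + 15637 = (29055 - 311/1372) + 15637 = 39863149/1372 + 15637 = 61317113/1372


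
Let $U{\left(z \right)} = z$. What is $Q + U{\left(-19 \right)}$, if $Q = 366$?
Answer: $347$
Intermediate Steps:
$Q + U{\left(-19 \right)} = 366 - 19 = 347$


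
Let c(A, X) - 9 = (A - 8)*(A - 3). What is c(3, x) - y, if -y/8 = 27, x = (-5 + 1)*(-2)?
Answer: 225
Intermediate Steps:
x = 8 (x = -4*(-2) = 8)
c(A, X) = 9 + (-8 + A)*(-3 + A) (c(A, X) = 9 + (A - 8)*(A - 3) = 9 + (-8 + A)*(-3 + A))
y = -216 (y = -8*27 = -216)
c(3, x) - y = (33 + 3**2 - 11*3) - 1*(-216) = (33 + 9 - 33) + 216 = 9 + 216 = 225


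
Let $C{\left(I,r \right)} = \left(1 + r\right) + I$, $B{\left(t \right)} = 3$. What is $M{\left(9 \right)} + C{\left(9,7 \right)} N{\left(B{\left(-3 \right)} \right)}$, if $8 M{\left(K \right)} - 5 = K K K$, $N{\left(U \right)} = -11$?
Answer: $- \frac{381}{4} \approx -95.25$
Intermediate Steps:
$C{\left(I,r \right)} = 1 + I + r$
$M{\left(K \right)} = \frac{5}{8} + \frac{K^{3}}{8}$ ($M{\left(K \right)} = \frac{5}{8} + \frac{K K K}{8} = \frac{5}{8} + \frac{K^{2} K}{8} = \frac{5}{8} + \frac{K^{3}}{8}$)
$M{\left(9 \right)} + C{\left(9,7 \right)} N{\left(B{\left(-3 \right)} \right)} = \left(\frac{5}{8} + \frac{9^{3}}{8}\right) + \left(1 + 9 + 7\right) \left(-11\right) = \left(\frac{5}{8} + \frac{1}{8} \cdot 729\right) + 17 \left(-11\right) = \left(\frac{5}{8} + \frac{729}{8}\right) - 187 = \frac{367}{4} - 187 = - \frac{381}{4}$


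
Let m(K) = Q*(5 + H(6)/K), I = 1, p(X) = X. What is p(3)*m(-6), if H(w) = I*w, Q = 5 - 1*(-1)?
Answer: 72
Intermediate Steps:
Q = 6 (Q = 5 + 1 = 6)
H(w) = w (H(w) = 1*w = w)
m(K) = 30 + 36/K (m(K) = 6*(5 + 6/K) = 30 + 36/K)
p(3)*m(-6) = 3*(30 + 36/(-6)) = 3*(30 + 36*(-⅙)) = 3*(30 - 6) = 3*24 = 72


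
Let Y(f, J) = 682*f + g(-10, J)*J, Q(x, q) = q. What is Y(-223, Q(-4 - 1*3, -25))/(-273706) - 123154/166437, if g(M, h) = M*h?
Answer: -3677509946/22777402761 ≈ -0.16145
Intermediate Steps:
Y(f, J) = -10*J**2 + 682*f (Y(f, J) = 682*f + (-10*J)*J = 682*f - 10*J**2 = -10*J**2 + 682*f)
Y(-223, Q(-4 - 1*3, -25))/(-273706) - 123154/166437 = (-10*(-25)**2 + 682*(-223))/(-273706) - 123154/166437 = (-10*625 - 152086)*(-1/273706) - 123154*1/166437 = (-6250 - 152086)*(-1/273706) - 123154/166437 = -158336*(-1/273706) - 123154/166437 = 79168/136853 - 123154/166437 = -3677509946/22777402761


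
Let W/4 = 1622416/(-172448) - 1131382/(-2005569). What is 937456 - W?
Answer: 10132417425022442/10808011341 ≈ 9.3749e+5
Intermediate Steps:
W = -382345333946/10808011341 (W = 4*(1622416/(-172448) - 1131382/(-2005569)) = 4*(1622416*(-1/172448) - 1131382*(-1/2005569)) = 4*(-101401/10778 + 1131382/2005569) = 4*(-191172666973/21616022682) = -382345333946/10808011341 ≈ -35.376)
937456 - W = 937456 - 1*(-382345333946/10808011341) = 937456 + 382345333946/10808011341 = 10132417425022442/10808011341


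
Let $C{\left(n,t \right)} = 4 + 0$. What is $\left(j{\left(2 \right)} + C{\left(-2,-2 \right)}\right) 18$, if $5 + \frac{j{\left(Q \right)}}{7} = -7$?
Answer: $-1440$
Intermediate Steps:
$j{\left(Q \right)} = -84$ ($j{\left(Q \right)} = -35 + 7 \left(-7\right) = -35 - 49 = -84$)
$C{\left(n,t \right)} = 4$
$\left(j{\left(2 \right)} + C{\left(-2,-2 \right)}\right) 18 = \left(-84 + 4\right) 18 = \left(-80\right) 18 = -1440$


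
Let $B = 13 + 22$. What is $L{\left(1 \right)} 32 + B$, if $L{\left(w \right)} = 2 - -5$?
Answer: $259$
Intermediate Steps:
$L{\left(w \right)} = 7$ ($L{\left(w \right)} = 2 + 5 = 7$)
$B = 35$
$L{\left(1 \right)} 32 + B = 7 \cdot 32 + 35 = 224 + 35 = 259$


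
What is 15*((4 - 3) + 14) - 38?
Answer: 187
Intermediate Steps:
15*((4 - 3) + 14) - 38 = 15*(1 + 14) - 38 = 15*15 - 38 = 225 - 38 = 187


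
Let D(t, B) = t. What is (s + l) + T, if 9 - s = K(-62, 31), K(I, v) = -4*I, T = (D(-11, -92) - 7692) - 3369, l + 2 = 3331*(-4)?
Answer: -24637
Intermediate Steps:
l = -13326 (l = -2 + 3331*(-4) = -2 - 13324 = -13326)
T = -11072 (T = (-11 - 7692) - 3369 = -7703 - 3369 = -11072)
s = -239 (s = 9 - (-4)*(-62) = 9 - 1*248 = 9 - 248 = -239)
(s + l) + T = (-239 - 13326) - 11072 = -13565 - 11072 = -24637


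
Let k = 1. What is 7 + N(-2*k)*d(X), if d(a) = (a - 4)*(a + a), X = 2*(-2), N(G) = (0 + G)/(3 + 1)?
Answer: -25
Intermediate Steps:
N(G) = G/4
X = -4
d(a) = 2*a*(-4 + a) (d(a) = (-4 + a)*(2*a) = 2*a*(-4 + a))
7 + N(-2*k)*d(X) = 7 + ((-2*1)/4)*(2*(-4)*(-4 - 4)) = 7 + ((1/4)*(-2))*(2*(-4)*(-8)) = 7 - 1/2*64 = 7 - 32 = -25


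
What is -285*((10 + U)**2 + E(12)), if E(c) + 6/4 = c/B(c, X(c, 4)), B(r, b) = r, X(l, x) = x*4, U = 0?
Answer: -56715/2 ≈ -28358.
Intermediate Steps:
X(l, x) = 4*x
E(c) = -1/2 (E(c) = -3/2 + c/c = -3/2 + 1 = -1/2)
-285*((10 + U)**2 + E(12)) = -285*((10 + 0)**2 - 1/2) = -285*(10**2 - 1/2) = -285*(100 - 1/2) = -285*199/2 = -56715/2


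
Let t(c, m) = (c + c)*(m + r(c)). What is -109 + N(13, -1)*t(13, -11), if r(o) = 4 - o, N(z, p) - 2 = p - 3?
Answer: 931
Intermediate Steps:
N(z, p) = -1 + p (N(z, p) = 2 + (p - 3) = 2 + (-3 + p) = -1 + p)
t(c, m) = 2*c*(4 + m - c) (t(c, m) = (c + c)*(m + (4 - c)) = (2*c)*(4 + m - c) = 2*c*(4 + m - c))
-109 + N(13, -1)*t(13, -11) = -109 + (-1 - 1)*(2*13*(4 - 11 - 1*13)) = -109 - 4*13*(4 - 11 - 13) = -109 - 4*13*(-20) = -109 - 2*(-520) = -109 + 1040 = 931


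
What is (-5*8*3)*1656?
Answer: -198720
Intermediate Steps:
(-5*8*3)*1656 = -40*3*1656 = -120*1656 = -198720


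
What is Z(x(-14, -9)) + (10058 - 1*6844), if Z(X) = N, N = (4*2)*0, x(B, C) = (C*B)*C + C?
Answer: 3214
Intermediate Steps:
x(B, C) = C + B*C**2 (x(B, C) = (B*C)*C + C = B*C**2 + C = C + B*C**2)
N = 0 (N = 8*0 = 0)
Z(X) = 0
Z(x(-14, -9)) + (10058 - 1*6844) = 0 + (10058 - 1*6844) = 0 + (10058 - 6844) = 0 + 3214 = 3214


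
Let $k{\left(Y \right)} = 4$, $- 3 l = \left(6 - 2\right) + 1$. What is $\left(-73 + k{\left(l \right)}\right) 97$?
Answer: $-6693$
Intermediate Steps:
$l = - \frac{5}{3}$ ($l = - \frac{\left(6 - 2\right) + 1}{3} = - \frac{4 + 1}{3} = \left(- \frac{1}{3}\right) 5 = - \frac{5}{3} \approx -1.6667$)
$\left(-73 + k{\left(l \right)}\right) 97 = \left(-73 + 4\right) 97 = \left(-69\right) 97 = -6693$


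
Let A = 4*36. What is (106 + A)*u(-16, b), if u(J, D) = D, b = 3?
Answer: 750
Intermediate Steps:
A = 144
(106 + A)*u(-16, b) = (106 + 144)*3 = 250*3 = 750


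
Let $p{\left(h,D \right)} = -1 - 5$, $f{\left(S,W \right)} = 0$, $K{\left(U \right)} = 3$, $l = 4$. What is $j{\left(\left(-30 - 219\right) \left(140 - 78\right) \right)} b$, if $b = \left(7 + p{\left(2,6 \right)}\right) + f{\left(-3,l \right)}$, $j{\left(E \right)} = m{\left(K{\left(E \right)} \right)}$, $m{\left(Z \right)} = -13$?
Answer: $-13$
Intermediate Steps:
$p{\left(h,D \right)} = -6$ ($p{\left(h,D \right)} = -1 - 5 = -6$)
$j{\left(E \right)} = -13$
$b = 1$ ($b = \left(7 - 6\right) + 0 = 1 + 0 = 1$)
$j{\left(\left(-30 - 219\right) \left(140 - 78\right) \right)} b = \left(-13\right) 1 = -13$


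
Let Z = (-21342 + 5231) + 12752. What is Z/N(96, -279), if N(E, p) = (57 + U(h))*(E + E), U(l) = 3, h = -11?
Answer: -3359/11520 ≈ -0.29158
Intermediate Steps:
N(E, p) = 120*E (N(E, p) = (57 + 3)*(E + E) = 60*(2*E) = 120*E)
Z = -3359 (Z = -16111 + 12752 = -3359)
Z/N(96, -279) = -3359/(120*96) = -3359/11520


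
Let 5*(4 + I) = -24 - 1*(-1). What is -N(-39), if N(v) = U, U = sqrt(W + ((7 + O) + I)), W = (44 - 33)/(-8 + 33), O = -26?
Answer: -I*sqrt(679)/5 ≈ -5.2115*I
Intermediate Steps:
I = -43/5 (I = -4 + (-24 - 1*(-1))/5 = -4 + (-24 + 1)/5 = -4 + (1/5)*(-23) = -4 - 23/5 = -43/5 ≈ -8.6000)
W = 11/25 ≈ 0.44000
U = I*sqrt(679)/5 (U = sqrt(11/25 + ((7 - 26) - 43/5)) = sqrt(11/25 + (-19 - 43/5)) = sqrt(11/25 - 138/5) = sqrt(-679/25) = I*sqrt(679)/5 ≈ 5.2115*I)
N(v) = I*sqrt(679)/5
-N(-39) = -I*sqrt(679)/5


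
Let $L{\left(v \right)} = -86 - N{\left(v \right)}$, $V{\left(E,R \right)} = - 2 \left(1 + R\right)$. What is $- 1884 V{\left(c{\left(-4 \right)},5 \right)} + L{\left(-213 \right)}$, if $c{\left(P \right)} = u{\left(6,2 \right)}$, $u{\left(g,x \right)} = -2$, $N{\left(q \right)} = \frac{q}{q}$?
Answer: $22521$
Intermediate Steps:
$N{\left(q \right)} = 1$
$c{\left(P \right)} = -2$
$V{\left(E,R \right)} = -2 - 2 R$
$L{\left(v \right)} = -87$ ($L{\left(v \right)} = -86 - 1 = -87$)
$- 1884 V{\left(c{\left(-4 \right)},5 \right)} + L{\left(-213 \right)} = - 1884 \left(-2 - 10\right) - 87 = \left(-1884\right) \left(-12\right) - 87 = 22608 - 87 = 22521$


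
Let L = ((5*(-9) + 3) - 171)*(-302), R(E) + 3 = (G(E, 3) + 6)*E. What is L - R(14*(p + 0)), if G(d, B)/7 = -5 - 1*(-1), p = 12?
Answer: 68025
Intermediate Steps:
G(d, B) = -28 (G(d, B) = 7*(-5 - 1*(-1)) = 7*(-5 + 1) = 7*(-4) = -28)
R(E) = -3 - 22*E (R(E) = -3 + (-28 + 6)*E = -3 - 22*E)
L = 64326 (L = ((-45 + 3) - 171)*(-302) = (-42 - 171)*(-302) = -213*(-302) = 64326)
L - R(14*(p + 0)) = 64326 - (-3 - 308*(12 + 0)) = 64326 - (-3 - 308*12) = 64326 - (-3 - 22*168) = 64326 - (-3 - 3696) = 64326 - 1*(-3699) = 64326 + 3699 = 68025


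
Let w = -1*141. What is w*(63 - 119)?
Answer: 7896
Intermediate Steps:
w = -141
w*(63 - 119) = -141*(63 - 119) = -141*(-56) = 7896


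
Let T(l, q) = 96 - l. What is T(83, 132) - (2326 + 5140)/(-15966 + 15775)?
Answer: 9949/191 ≈ 52.089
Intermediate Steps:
T(83, 132) - (2326 + 5140)/(-15966 + 15775) = (96 - 1*83) - (2326 + 5140)/(-15966 + 15775) = (96 - 83) - 7466/(-191) = 13 - 7466*(-1)/191 = 13 - 1*(-7466/191) = 13 + 7466/191 = 9949/191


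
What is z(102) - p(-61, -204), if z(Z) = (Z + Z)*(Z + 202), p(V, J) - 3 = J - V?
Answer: 62156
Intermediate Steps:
p(V, J) = 3 + J - V (p(V, J) = 3 + (J - V) = 3 + J - V)
z(Z) = 2*Z*(202 + Z) (z(Z) = (2*Z)*(202 + Z) = 2*Z*(202 + Z))
z(102) - p(-61, -204) = 2*102*(202 + 102) - (3 - 204 - 1*(-61)) = 2*102*304 - (3 - 204 + 61) = 62016 - 1*(-140) = 62016 + 140 = 62156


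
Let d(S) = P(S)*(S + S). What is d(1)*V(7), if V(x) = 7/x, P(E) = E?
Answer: 2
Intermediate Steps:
d(S) = 2*S**2 (d(S) = S*(S + S) = S*(2*S) = 2*S**2)
d(1)*V(7) = (2*1**2)*(7/7) = (2*1)*(7*(1/7)) = 2*1 = 2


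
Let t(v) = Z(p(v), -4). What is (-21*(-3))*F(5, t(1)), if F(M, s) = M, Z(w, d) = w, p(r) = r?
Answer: 315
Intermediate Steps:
t(v) = v
(-21*(-3))*F(5, t(1)) = -21*(-3)*5 = 63*5 = 315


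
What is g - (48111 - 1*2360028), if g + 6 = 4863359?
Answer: 7175270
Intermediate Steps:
g = 4863353 (g = -6 + 4863359 = 4863353)
g - (48111 - 1*2360028) = 4863353 - (48111 - 1*2360028) = 4863353 - (48111 - 2360028) = 4863353 - 1*(-2311917) = 4863353 + 2311917 = 7175270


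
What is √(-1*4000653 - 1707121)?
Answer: I*√5707774 ≈ 2389.1*I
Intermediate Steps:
√(-1*4000653 - 1707121) = √(-4000653 - 1707121) = √(-5707774) = I*√5707774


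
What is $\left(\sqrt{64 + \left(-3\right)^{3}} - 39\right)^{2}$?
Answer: $\left(39 - \sqrt{37}\right)^{2} \approx 1083.5$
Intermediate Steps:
$\left(\sqrt{64 + \left(-3\right)^{3}} - 39\right)^{2} = \left(\sqrt{64 - 27} - 39\right)^{2} = \left(\sqrt{37} - 39\right)^{2} = \left(-39 + \sqrt{37}\right)^{2}$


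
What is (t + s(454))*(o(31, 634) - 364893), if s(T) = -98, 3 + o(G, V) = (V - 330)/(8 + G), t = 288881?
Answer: -1369855637040/13 ≈ -1.0537e+11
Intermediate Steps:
o(G, V) = -3 + (-330 + V)/(8 + G) (o(G, V) = -3 + (V - 330)/(8 + G) = -3 + (-330 + V)/(8 + G))
(t + s(454))*(o(31, 634) - 364893) = (288881 - 98)*((-354 + 634 - 3*31)/(8 + 31) - 364893) = 288783*((-354 + 634 - 93)/39 - 364893) = 288783*((1/39)*187 - 364893) = 288783*(187/39 - 364893) = 288783*(-14230640/39) = -1369855637040/13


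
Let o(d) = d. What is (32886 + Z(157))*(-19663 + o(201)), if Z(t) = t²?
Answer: -1119746170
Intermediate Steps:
(32886 + Z(157))*(-19663 + o(201)) = (32886 + 157²)*(-19663 + 201) = (32886 + 24649)*(-19462) = 57535*(-19462) = -1119746170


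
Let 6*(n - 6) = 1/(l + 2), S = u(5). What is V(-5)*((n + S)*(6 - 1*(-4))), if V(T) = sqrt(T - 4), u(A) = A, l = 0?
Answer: 665*I/2 ≈ 332.5*I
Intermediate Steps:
V(T) = sqrt(-4 + T)
S = 5
n = 73/12 (n = 6 + 1/(6*(0 + 2)) = 6 + (1/6)/2 = 6 + (1/6)*(1/2) = 6 + 1/12 = 73/12 ≈ 6.0833)
V(-5)*((n + S)*(6 - 1*(-4))) = sqrt(-4 - 5)*((73/12 + 5)*(6 - 1*(-4))) = sqrt(-9)*(133*(6 + 4)/12) = (3*I)*((133/12)*10) = (3*I)*(665/6) = 665*I/2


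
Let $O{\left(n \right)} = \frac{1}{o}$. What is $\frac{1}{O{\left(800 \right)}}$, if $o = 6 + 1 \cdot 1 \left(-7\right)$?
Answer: $-1$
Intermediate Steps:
$o = -1$ ($o = 6 + 1 \left(-7\right) = 6 - 7 = -1$)
$O{\left(n \right)} = -1$ ($O{\left(n \right)} = \frac{1}{-1} = -1$)
$\frac{1}{O{\left(800 \right)}} = \frac{1}{-1} = -1$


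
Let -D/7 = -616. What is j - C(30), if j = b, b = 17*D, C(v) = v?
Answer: 73274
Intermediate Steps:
D = 4312 (D = -7*(-616) = 4312)
b = 73304 (b = 17*4312 = 73304)
j = 73304
j - C(30) = 73304 - 1*30 = 73304 - 30 = 73274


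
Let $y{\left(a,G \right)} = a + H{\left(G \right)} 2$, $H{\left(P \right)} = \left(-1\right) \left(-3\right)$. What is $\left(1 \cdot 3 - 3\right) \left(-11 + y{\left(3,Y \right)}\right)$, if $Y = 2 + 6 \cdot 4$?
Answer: $0$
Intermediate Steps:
$H{\left(P \right)} = 3$
$Y = 26$ ($Y = 2 + 24 = 26$)
$y{\left(a,G \right)} = 6 + a$ ($y{\left(a,G \right)} = a + 3 \cdot 2 = a + 6 = 6 + a$)
$\left(1 \cdot 3 - 3\right) \left(-11 + y{\left(3,Y \right)}\right) = \left(1 \cdot 3 - 3\right) \left(-11 + \left(6 + 3\right)\right) = \left(3 - 3\right) \left(-11 + 9\right) = 0 \left(-2\right) = 0$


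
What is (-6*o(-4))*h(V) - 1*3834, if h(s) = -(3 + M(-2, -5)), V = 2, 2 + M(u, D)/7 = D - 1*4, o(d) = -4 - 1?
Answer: -1614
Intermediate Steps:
o(d) = -5
M(u, D) = -42 + 7*D (M(u, D) = -14 + 7*(D - 1*4) = -14 + 7*(D - 4) = -14 + 7*(-4 + D) = -14 + (-28 + 7*D) = -42 + 7*D)
h(s) = 74 (h(s) = -(3 + (-42 + 7*(-5))) = -(3 + (-42 - 35)) = -(3 - 77) = -1*(-74) = 74)
(-6*o(-4))*h(V) - 1*3834 = -6*(-5)*74 - 1*3834 = 30*74 - 3834 = 2220 - 3834 = -1614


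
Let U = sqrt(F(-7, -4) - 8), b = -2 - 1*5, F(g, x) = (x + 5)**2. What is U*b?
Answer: -7*I*sqrt(7) ≈ -18.52*I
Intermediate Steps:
F(g, x) = (5 + x)**2
b = -7 (b = -2 - 5 = -7)
U = I*sqrt(7) (U = sqrt((5 - 4)**2 - 8) = sqrt(1**2 - 8) = sqrt(1 - 8) = sqrt(-7) = I*sqrt(7) ≈ 2.6458*I)
U*b = (I*sqrt(7))*(-7) = -7*I*sqrt(7)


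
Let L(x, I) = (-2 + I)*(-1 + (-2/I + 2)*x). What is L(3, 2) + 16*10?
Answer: 160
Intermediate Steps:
L(x, I) = (-1 + x*(2 - 2/I))*(-2 + I) (L(x, I) = (-2 + I)*(-1 + (2 - 2/I)*x) = (-2 + I)*(-1 + x*(2 - 2/I)) = (-1 + x*(2 - 2/I))*(-2 + I))
L(3, 2) + 16*10 = (2 - 1*2 - 6*3 + 2*2*3 + 4*3/2) + 16*10 = (2 - 2 - 18 + 12 + 4*3*(½)) + 160 = (2 - 2 - 18 + 12 + 6) + 160 = 0 + 160 = 160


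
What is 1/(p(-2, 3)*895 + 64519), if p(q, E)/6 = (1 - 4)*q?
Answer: 1/96739 ≈ 1.0337e-5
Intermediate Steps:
p(q, E) = -18*q (p(q, E) = 6*((1 - 4)*q) = 6*(-3*q) = -18*q)
1/(p(-2, 3)*895 + 64519) = 1/(-18*(-2)*895 + 64519) = 1/(36*895 + 64519) = 1/(32220 + 64519) = 1/96739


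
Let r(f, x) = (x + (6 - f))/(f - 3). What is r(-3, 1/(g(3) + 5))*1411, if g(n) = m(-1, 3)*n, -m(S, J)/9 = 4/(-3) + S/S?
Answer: -179197/84 ≈ -2133.3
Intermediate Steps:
m(S, J) = 3 (m(S, J) = -9*(4/(-3) + S/S) = -9*(4*(-⅓) + 1) = -9*(-4/3 + 1) = -9*(-⅓) = 3)
g(n) = 3*n
r(f, x) = (6 + x - f)/(-3 + f)
r(-3, 1/(g(3) + 5))*1411 = ((6 + 1/(3*3 + 5) - 1*(-3))/(-3 - 3))*1411 = ((6 + 1/(9 + 5) + 3)/(-6))*1411 = -(6 + 1/14 + 3)/6*1411 = -⅙*127/14*1411 = -127/84*1411 = -179197/84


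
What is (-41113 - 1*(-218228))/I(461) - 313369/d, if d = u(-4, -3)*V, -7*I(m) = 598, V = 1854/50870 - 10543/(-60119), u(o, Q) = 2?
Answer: -143676658964638205/193687127764 ≈ -7.4180e+5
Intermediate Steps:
V = 323891518/1529126765 (V = 1854*(1/50870) - 10543*(-1/60119) = 927/25435 + 10543/60119 = 323891518/1529126765 ≈ 0.21181)
I(m) = -598/7 (I(m) = -⅐*598 = -598/7)
d = 647783036/1529126765 (d = 2*(323891518/1529126765) = 647783036/1529126765 ≈ 0.42363)
(-41113 - 1*(-218228))/I(461) - 313369/d = (-41113 - 1*(-218228))/(-598/7) - 313369/647783036/1529126765 = (-41113 + 218228)*(-7/598) - 313369*1529126765/647783036 = 177115*(-7/598) - 479180925221285/647783036 = -1239805/598 - 479180925221285/647783036 = -143676658964638205/193687127764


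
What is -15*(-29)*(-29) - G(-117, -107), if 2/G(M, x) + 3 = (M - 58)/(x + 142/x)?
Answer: -101211169/8024 ≈ -12614.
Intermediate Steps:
G(M, x) = 2/(-3 + (-58 + M)/(x + 142/x)) (G(M, x) = 2/(-3 + (M - 58)/(x + 142/x)) = 2/(-3 + (-58 + M)/(x + 142/x)))
-15*(-29)*(-29) - G(-117, -107) = -15*(-29)*(-29) - 2*(-142 - 1*(-107)²)/(426 + 3*(-107)² + 58*(-107) - 1*(-117)*(-107)) = 435*(-29) - 2*(-142 - 1*11449)/(426 + 3*11449 - 6206 - 12519) = -12615 - 2*(-142 - 11449)/(426 + 34347 - 6206 - 12519) = -12615 - 2*(-11591)/16048 = -12615 - 1*(-11591/8024) = -12615 + 11591/8024 = -101211169/8024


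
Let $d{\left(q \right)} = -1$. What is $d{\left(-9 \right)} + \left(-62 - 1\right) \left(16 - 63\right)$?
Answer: $2960$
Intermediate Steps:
$d{\left(-9 \right)} + \left(-62 - 1\right) \left(16 - 63\right) = -1 + \left(-62 - 1\right) \left(16 - 63\right) = -1 - 63 \left(16 - 63\right) = -1 - -2961 = -1 + 2961 = 2960$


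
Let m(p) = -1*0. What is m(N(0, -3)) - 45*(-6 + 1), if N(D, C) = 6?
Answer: 225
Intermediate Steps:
m(p) = 0
m(N(0, -3)) - 45*(-6 + 1) = 0 - 45*(-6 + 1) = 0 - 45*(-5) = 0 + 225 = 225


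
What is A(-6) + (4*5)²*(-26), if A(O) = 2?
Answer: -10398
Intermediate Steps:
A(-6) + (4*5)²*(-26) = 2 + (4*5)²*(-26) = 2 + 20²*(-26) = 2 + 400*(-26) = 2 - 10400 = -10398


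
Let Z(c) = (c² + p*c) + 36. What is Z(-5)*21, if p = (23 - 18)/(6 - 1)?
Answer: 1176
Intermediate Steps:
p = 1 (p = 5/5 = 5*(⅕) = 1)
Z(c) = 36 + c + c² (Z(c) = (c² + 1*c) + 36 = (c² + c) + 36 = (c + c²) + 36 = 36 + c + c²)
Z(-5)*21 = (36 - 5 + (-5)²)*21 = (36 - 5 + 25)*21 = 56*21 = 1176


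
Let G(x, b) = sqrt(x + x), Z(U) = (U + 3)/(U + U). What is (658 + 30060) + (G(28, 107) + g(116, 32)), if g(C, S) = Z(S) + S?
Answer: 1968035/64 + 2*sqrt(14) ≈ 30758.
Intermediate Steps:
Z(U) = (3 + U)/(2*U) (Z(U) = (3 + U)/((2*U)) = (3 + U)*(1/(2*U)) = (3 + U)/(2*U))
G(x, b) = sqrt(2)*sqrt(x) (G(x, b) = sqrt(2*x) = sqrt(2)*sqrt(x))
g(C, S) = S + (3 + S)/(2*S) (g(C, S) = (3 + S)/(2*S) + S = S + (3 + S)/(2*S))
(658 + 30060) + (G(28, 107) + g(116, 32)) = (658 + 30060) + (sqrt(2)*sqrt(28) + (1/2 + 32 + (3/2)/32)) = 30718 + (sqrt(2)*(2*sqrt(7)) + (1/2 + 32 + (3/2)*(1/32))) = 30718 + (2*sqrt(14) + (1/2 + 32 + 3/64)) = 30718 + (2*sqrt(14) + 2083/64) = 30718 + (2083/64 + 2*sqrt(14)) = 1968035/64 + 2*sqrt(14)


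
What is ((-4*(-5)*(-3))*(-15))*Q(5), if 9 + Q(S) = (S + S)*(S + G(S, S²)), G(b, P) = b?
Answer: 81900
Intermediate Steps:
Q(S) = -9 + 4*S² (Q(S) = -9 + (S + S)*(S + S) = -9 + (2*S)*(2*S) = -9 + 4*S²)
((-4*(-5)*(-3))*(-15))*Q(5) = ((-4*(-5)*(-3))*(-15))*(-9 + 4*5²) = ((20*(-3))*(-15))*(-9 + 4*25) = (-60*(-15))*(-9 + 100) = 900*91 = 81900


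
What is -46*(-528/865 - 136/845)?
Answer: 1037392/29237 ≈ 35.482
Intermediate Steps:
-46*(-528/865 - 136/845) = -46*(-22552/29237) = 1037392/29237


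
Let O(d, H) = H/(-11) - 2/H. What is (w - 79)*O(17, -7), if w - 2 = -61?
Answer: -9798/77 ≈ -127.25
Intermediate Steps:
O(d, H) = -2/H - H/11 (O(d, H) = H*(-1/11) - 2/H = -H/11 - 2/H = -2/H - H/11)
w = -59 (w = 2 - 61 = -59)
(w - 79)*O(17, -7) = (-59 - 79)*(-2/(-7) - 1/11*(-7)) = -138*(-2*(-1/7) + 7/11) = -138*(2/7 + 7/11) = -138*71/77 = -9798/77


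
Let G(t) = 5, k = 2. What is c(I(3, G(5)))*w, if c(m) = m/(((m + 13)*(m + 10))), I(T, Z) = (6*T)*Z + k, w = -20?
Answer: -184/1071 ≈ -0.17180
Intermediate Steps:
I(T, Z) = 2 + 6*T*Z (I(T, Z) = (6*T)*Z + 2 = 6*T*Z + 2 = 2 + 6*T*Z)
c(m) = m/((10 + m)*(13 + m)) (c(m) = m/(((13 + m)*(10 + m))) = m/(((10 + m)*(13 + m))) = m*(1/((10 + m)*(13 + m))) = m/((10 + m)*(13 + m)))
c(I(3, G(5)))*w = ((2 + 6*3*5)/(130 + (2 + 6*3*5)² + 23*(2 + 6*3*5)))*(-20) = ((2 + 90)/(130 + (2 + 90)² + 23*(2 + 90)))*(-20) = (92/(130 + 92² + 23*92))*(-20) = (92/(130 + 8464 + 2116))*(-20) = (92/10710)*(-20) = (92*(1/10710))*(-20) = (46/5355)*(-20) = -184/1071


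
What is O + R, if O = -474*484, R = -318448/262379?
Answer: -4630327624/20183 ≈ -2.2942e+5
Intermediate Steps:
R = -24496/20183 (R = -318448*1/262379 = -24496/20183 ≈ -1.2137)
O = -229416
O + R = -229416 - 24496/20183 = -4630327624/20183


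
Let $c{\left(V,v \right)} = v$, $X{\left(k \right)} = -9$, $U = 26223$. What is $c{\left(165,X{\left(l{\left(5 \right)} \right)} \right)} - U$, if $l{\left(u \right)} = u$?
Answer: $-26232$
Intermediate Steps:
$c{\left(165,X{\left(l{\left(5 \right)} \right)} \right)} - U = -9 - 26223 = -26232$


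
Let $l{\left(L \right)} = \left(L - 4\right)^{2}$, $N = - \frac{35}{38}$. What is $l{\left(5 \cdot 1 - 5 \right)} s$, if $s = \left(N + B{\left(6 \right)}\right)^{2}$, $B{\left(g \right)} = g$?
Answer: $\frac{148996}{361} \approx 412.73$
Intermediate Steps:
$N = - \frac{35}{38}$ ($N = \left(-35\right) \frac{1}{38} = - \frac{35}{38} \approx -0.92105$)
$l{\left(L \right)} = \left(-4 + L\right)^{2}$
$s = \frac{37249}{1444}$ ($s = \left(- \frac{35}{38} + 6\right)^{2} = \left(\frac{193}{38}\right)^{2} = \frac{37249}{1444} \approx 25.796$)
$l{\left(5 \cdot 1 - 5 \right)} s = \left(-4 + \left(5 \cdot 1 - 5\right)\right)^{2} \cdot \frac{37249}{1444} = \left(-4 + \left(5 - 5\right)\right)^{2} \cdot \frac{37249}{1444} = \left(-4 + 0\right)^{2} \cdot \frac{37249}{1444} = \left(-4\right)^{2} \cdot \frac{37249}{1444} = 16 \cdot \frac{37249}{1444} = \frac{148996}{361}$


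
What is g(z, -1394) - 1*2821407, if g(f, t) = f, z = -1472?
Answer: -2822879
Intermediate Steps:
g(z, -1394) - 1*2821407 = -1472 - 1*2821407 = -1472 - 2821407 = -2822879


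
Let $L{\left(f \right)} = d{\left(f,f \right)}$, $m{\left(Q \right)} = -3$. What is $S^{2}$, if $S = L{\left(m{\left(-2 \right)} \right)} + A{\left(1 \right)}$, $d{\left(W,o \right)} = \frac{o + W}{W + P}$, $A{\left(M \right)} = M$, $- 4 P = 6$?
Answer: $\frac{49}{9} \approx 5.4444$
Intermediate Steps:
$P = - \frac{3}{2}$ ($P = \left(- \frac{1}{4}\right) 6 = - \frac{3}{2} \approx -1.5$)
$d{\left(W,o \right)} = \frac{W + o}{- \frac{3}{2} + W}$ ($d{\left(W,o \right)} = \frac{o + W}{W - \frac{3}{2}} = \frac{W + o}{- \frac{3}{2} + W}$)
$L{\left(f \right)} = \frac{4 f}{-3 + 2 f}$ ($L{\left(f \right)} = \frac{2 \left(f + f\right)}{-3 + 2 f} = \frac{2 \cdot 2 f}{-3 + 2 f} = \frac{4 f}{-3 + 2 f}$)
$S = \frac{7}{3}$ ($S = 4 \left(-3\right) \frac{1}{-3 + 2 \left(-3\right)} + 1 = 4 \left(-3\right) \frac{1}{-3 - 6} + 1 = 4 \left(-3\right) \frac{1}{-9} + 1 = 4 \left(-3\right) \left(- \frac{1}{9}\right) + 1 = \frac{4}{3} + 1 = \frac{7}{3} \approx 2.3333$)
$S^{2} = \left(\frac{7}{3}\right)^{2} = \frac{49}{9}$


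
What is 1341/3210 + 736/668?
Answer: 271529/178690 ≈ 1.5196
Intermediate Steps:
1341/3210 + 736/668 = 1341*(1/3210) + 736*(1/668) = 447/1070 + 184/167 = 271529/178690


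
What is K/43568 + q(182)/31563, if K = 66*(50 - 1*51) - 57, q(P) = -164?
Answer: -225049/28064016 ≈ -0.0080191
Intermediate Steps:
K = -123 (K = 66*(50 - 51) - 57 = 66*(-1) - 57 = -66 - 57 = -123)
K/43568 + q(182)/31563 = -123/43568 - 164/31563 = -225049/28064016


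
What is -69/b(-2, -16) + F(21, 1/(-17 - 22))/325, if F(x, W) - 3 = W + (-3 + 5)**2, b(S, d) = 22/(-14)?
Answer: 6125017/139425 ≈ 43.931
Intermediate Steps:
b(S, d) = -11/7 (b(S, d) = 22*(-1/14) = -11/7)
F(x, W) = 7 + W (F(x, W) = 3 + (W + (-3 + 5)**2) = 3 + (W + 2**2) = 3 + (W + 4) = 3 + (4 + W) = 7 + W)
-69/b(-2, -16) + F(21, 1/(-17 - 22))/325 = -69/(-11/7) + (7 + 1/(-17 - 22))/325 = -69*(-7/11) + (7 + 1/(-39))*(1/325) = 483/11 + (7 - 1/39)*(1/325) = 483/11 + (272/39)*(1/325) = 483/11 + 272/12675 = 6125017/139425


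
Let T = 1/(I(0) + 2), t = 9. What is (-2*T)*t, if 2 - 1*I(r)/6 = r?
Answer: -9/7 ≈ -1.2857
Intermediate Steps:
I(r) = 12 - 6*r
T = 1/14 (T = 1/((12 - 6*0) + 2) = 1/((12 + 0) + 2) = 1/(12 + 2) = 1/14 ≈ 0.071429)
(-2*T)*t = -2*1/14*9 = -⅐*9 = -9/7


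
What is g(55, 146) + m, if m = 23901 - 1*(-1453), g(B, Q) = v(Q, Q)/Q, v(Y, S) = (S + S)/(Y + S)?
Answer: 3701685/146 ≈ 25354.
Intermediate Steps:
v(Y, S) = 2*S/(S + Y) (v(Y, S) = (2*S)/(S + Y) = 2*S/(S + Y))
g(B, Q) = 1/Q (g(B, Q) = (2*Q/(Q + Q))/Q = (2*Q/((2*Q)))/Q = (2*Q*(1/(2*Q)))/Q = 1/Q)
m = 25354 (m = 23901 + 1453 = 25354)
g(55, 146) + m = 1/146 + 25354 = 3701685/146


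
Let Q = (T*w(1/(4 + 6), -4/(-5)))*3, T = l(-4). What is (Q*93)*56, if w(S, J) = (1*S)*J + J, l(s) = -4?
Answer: -1374912/25 ≈ -54997.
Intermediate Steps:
w(S, J) = J + J*S (w(S, J) = S*J + J = J*S + J = J + J*S)
T = -4
Q = -264/25 (Q = -4*(-4/(-5))*(1 + 1/(4 + 6))*3 = -4*(-4*(-⅕))*(1 + 1/10)*3 = -16*(1 + ⅒)/5*3 = -16*11/(5*10)*3 = -4*22/25*3 = -88/25*3 = -264/25 ≈ -10.560)
(Q*93)*56 = -264/25*93*56 = -24552/25*56 = -1374912/25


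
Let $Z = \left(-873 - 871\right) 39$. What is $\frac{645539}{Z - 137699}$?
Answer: $- \frac{645539}{205715} \approx -3.138$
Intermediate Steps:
$Z = -68016$ ($Z = \left(-873 - 871\right) 39 = \left(-1744\right) 39 = -68016$)
$\frac{645539}{Z - 137699} = \frac{645539}{-68016 - 137699} = \frac{645539}{-205715} = 645539 \left(- \frac{1}{205715}\right) = - \frac{645539}{205715}$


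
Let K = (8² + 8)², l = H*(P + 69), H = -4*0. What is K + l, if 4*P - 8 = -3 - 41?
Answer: 5184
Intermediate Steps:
P = -9 (P = 2 + (-3 - 41)/4 = 2 + (¼)*(-44) = 2 - 11 = -9)
H = 0
l = 0 (l = 0*(-9 + 69) = 0*60 = 0)
K = 5184 (K = (64 + 8)² = 72² = 5184)
K + l = 5184 + 0 = 5184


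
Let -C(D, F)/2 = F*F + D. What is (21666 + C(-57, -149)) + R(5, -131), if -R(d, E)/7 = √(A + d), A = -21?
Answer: -22622 - 28*I ≈ -22622.0 - 28.0*I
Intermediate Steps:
C(D, F) = -2*D - 2*F² (C(D, F) = -2*(F*F + D) = -2*(F² + D) = -2*(D + F²) = -2*D - 2*F²)
R(d, E) = -7*√(-21 + d)
(21666 + C(-57, -149)) + R(5, -131) = (21666 + (-2*(-57) - 2*(-149)²)) - 7*√(-21 + 5) = (21666 + (114 - 2*22201)) - 28*I = (21666 + (114 - 44402)) - 28*I = (21666 - 44288) - 28*I = -22622 - 28*I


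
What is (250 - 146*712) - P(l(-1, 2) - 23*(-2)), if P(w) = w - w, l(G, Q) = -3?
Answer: -103702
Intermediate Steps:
P(w) = 0
(250 - 146*712) - P(l(-1, 2) - 23*(-2)) = (250 - 146*712) - 1*0 = (250 - 103952) + 0 = -103702 + 0 = -103702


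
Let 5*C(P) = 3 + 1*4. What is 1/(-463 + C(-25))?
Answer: -5/2308 ≈ -0.0021664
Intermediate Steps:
C(P) = 7/5 (C(P) = (3 + 1*4)/5 = (3 + 4)/5 = (⅕)*7 = 7/5)
1/(-463 + C(-25)) = 1/(-463 + 7/5) = 1/(-2308/5) = -5/2308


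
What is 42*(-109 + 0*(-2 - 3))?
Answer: -4578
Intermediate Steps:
42*(-109 + 0*(-2 - 3)) = 42*(-109 + 0*(-5)) = 42*(-109 + 0) = 42*(-109) = -4578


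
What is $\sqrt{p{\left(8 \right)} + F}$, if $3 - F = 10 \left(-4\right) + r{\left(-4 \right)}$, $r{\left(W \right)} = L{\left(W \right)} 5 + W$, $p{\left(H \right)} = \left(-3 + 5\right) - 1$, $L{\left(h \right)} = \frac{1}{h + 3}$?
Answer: $\sqrt{53} \approx 7.2801$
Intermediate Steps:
$L{\left(h \right)} = \frac{1}{3 + h}$
$p{\left(H \right)} = 1$ ($p{\left(H \right)} = 2 - 1 = 1$)
$r{\left(W \right)} = W + \frac{5}{3 + W}$ ($r{\left(W \right)} = \frac{1}{3 + W} 5 + W = \frac{5}{3 + W} + W = W + \frac{5}{3 + W}$)
$F = 52$ ($F = 3 - \left(10 \left(-4\right) + \frac{5 - 4 \left(3 - 4\right)}{3 - 4}\right) = 3 - \left(-40 + \frac{5 - -4}{-1}\right) = 3 - \left(-40 - \left(5 + 4\right)\right) = 3 - \left(-40 - 9\right) = 3 - -49 = 3 + 49 = 52$)
$\sqrt{p{\left(8 \right)} + F} = \sqrt{1 + 52} = \sqrt{53}$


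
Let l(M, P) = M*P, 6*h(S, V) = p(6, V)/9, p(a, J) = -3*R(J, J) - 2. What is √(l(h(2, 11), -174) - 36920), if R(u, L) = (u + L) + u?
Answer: I*√329351/3 ≈ 191.3*I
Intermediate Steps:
R(u, L) = L + 2*u (R(u, L) = (L + u) + u = L + 2*u)
p(a, J) = -2 - 9*J (p(a, J) = -3*(J + 2*J) - 2 = -9*J - 2 = -2 - 9*J)
h(S, V) = -1/27 - V/6 (h(S, V) = ((-2 - 9*V)/9)/6 = ((-2 - 9*V)*(⅑))/6 = (-2/9 - V)/6 = -1/27 - V/6)
√(l(h(2, 11), -174) - 36920) = √((-1/27 - ⅙*11)*(-174) - 36920) = √((-1/27 - 11/6)*(-174) - 36920) = √(-101/54*(-174) - 36920) = √(2929/9 - 36920) = √(-329351/9) = I*√329351/3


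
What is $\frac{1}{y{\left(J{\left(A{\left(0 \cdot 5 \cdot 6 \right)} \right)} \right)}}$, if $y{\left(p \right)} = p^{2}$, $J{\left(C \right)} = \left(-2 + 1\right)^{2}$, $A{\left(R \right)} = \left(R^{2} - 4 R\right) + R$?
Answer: $1$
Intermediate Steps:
$A{\left(R \right)} = R^{2} - 3 R$
$J{\left(C \right)} = 1$ ($J{\left(C \right)} = \left(-1\right)^{2} = 1$)
$\frac{1}{y{\left(J{\left(A{\left(0 \cdot 5 \cdot 6 \right)} \right)} \right)}} = \frac{1}{1^{2}} = 1^{-1} = 1$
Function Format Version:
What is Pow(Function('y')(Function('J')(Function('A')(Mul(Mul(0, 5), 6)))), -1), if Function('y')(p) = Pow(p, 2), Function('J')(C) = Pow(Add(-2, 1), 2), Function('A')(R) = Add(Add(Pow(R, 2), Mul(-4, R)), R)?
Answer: 1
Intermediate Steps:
Function('A')(R) = Add(Pow(R, 2), Mul(-3, R))
Function('J')(C) = 1 (Function('J')(C) = Pow(-1, 2) = 1)
Pow(Function('y')(Function('J')(Function('A')(Mul(Mul(0, 5), 6)))), -1) = Pow(Pow(1, 2), -1) = Pow(1, -1) = 1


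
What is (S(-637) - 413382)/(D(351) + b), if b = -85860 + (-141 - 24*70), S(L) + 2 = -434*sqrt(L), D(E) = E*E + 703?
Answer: -413384/36223 - 3038*I*sqrt(13)/36223 ≈ -11.412 - 0.3024*I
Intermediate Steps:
D(E) = 703 + E**2 (D(E) = E**2 + 703 = 703 + E**2)
S(L) = -2 - 434*sqrt(L)
b = -87681 (b = -85860 + (-141 - 1680) = -85860 - 1821 = -87681)
(S(-637) - 413382)/(D(351) + b) = ((-2 - 3038*I*sqrt(13)) - 413382)/((703 + 351**2) - 87681) = ((-2 - 3038*I*sqrt(13)) - 413382)/((703 + 123201) - 87681) = ((-2 - 3038*I*sqrt(13)) - 413382)/(123904 - 87681) = (-413384 - 3038*I*sqrt(13))/36223 = (-413384 - 3038*I*sqrt(13))*(1/36223) = -413384/36223 - 3038*I*sqrt(13)/36223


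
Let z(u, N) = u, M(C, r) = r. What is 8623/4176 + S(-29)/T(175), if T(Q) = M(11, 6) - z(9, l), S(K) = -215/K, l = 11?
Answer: -1697/4176 ≈ -0.40637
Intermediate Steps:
T(Q) = -3 (T(Q) = 6 - 1*9 = 6 - 9 = -3)
8623/4176 + S(-29)/T(175) = 8623/4176 - 215/(-29)/(-3) = 8623*(1/4176) - 215*(-1/29)*(-1/3) = 8623/4176 + (215/29)*(-1/3) = 8623/4176 - 215/87 = -1697/4176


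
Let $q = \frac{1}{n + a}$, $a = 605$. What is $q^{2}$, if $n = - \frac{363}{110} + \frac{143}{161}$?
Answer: $\frac{2592100}{941224007889} \approx 2.754 \cdot 10^{-6}$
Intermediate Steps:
$n = - \frac{3883}{1610}$ ($n = \left(-363\right) \frac{1}{110} + 143 \cdot \frac{1}{161} = - \frac{33}{10} + \frac{143}{161} = - \frac{3883}{1610} \approx -2.4118$)
$q = \frac{1610}{970167}$ ($q = \frac{1}{- \frac{3883}{1610} + 605} = \frac{1}{\frac{970167}{1610}} = \frac{1610}{970167} \approx 0.0016595$)
$q^{2} = \left(\frac{1610}{970167}\right)^{2} = \frac{2592100}{941224007889}$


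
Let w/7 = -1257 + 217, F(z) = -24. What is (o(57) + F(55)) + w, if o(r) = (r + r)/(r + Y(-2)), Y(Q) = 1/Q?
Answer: -825124/113 ≈ -7302.0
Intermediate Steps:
w = -7280 (w = 7*(-1257 + 217) = 7*(-1040) = -7280)
o(r) = 2*r/(-½ + r) (o(r) = (r + r)/(r + 1/(-2)) = (2*r)/(r - ½) = (2*r)/(-½ + r) = 2*r/(-½ + r))
(o(57) + F(55)) + w = (4*57/(-1 + 2*57) - 24) - 7280 = (4*57/(-1 + 114) - 24) - 7280 = (4*57/113 - 24) - 7280 = (4*57*(1/113) - 24) - 7280 = (228/113 - 24) - 7280 = -2484/113 - 7280 = -825124/113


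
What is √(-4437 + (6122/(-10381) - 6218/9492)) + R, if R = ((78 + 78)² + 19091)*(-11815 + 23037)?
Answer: 487337794 + I*√219861417493010622/7038318 ≈ 4.8734e+8 + 66.62*I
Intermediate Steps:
R = 487337794 (R = (156² + 19091)*11222 = (24336 + 19091)*11222 = 43427*11222 = 487337794)
√(-4437 + (6122/(-10381) - 6218/9492)) + R = √(-4437 + (6122/(-10381) - 6218/9492)) + 487337794 = √(-4437 + (6122*(-1/10381) - 6218*1/9492)) + 487337794 = √(-4437 + (-6122/10381 - 3109/4746)) + 487337794 = √(-4437 - 8761363/7038318) + 487337794 = √(-31237778329/7038318) + 487337794 = I*√219861417493010622/7038318 + 487337794 = 487337794 + I*√219861417493010622/7038318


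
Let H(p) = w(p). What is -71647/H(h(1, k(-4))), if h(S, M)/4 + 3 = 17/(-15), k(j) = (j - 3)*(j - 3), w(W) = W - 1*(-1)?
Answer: 1074705/233 ≈ 4612.5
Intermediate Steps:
w(W) = 1 + W (w(W) = W + 1 = 1 + W)
k(j) = (-3 + j)² (k(j) = (-3 + j)*(-3 + j) = (-3 + j)²)
h(S, M) = -248/15 (h(S, M) = -12 + 4*(17/(-15)) = -12 + 4*(17*(-1/15)) = -12 + 4*(-17/15) = -12 - 68/15 = -248/15)
H(p) = 1 + p
-71647/H(h(1, k(-4))) = -71647/(1 - 248/15) = -71647/(-233/15) = -71647*(-15/233) = 1074705/233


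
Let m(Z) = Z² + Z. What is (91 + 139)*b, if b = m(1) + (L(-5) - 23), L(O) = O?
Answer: -5980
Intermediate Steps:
m(Z) = Z + Z²
b = -26 (b = 1*(1 + 1) + (-5 - 23) = 1*2 - 28 = 2 - 28 = -26)
(91 + 139)*b = (91 + 139)*(-26) = 230*(-26) = -5980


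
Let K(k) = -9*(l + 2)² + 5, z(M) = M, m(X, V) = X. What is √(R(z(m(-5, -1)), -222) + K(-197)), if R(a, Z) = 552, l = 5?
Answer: 2*√29 ≈ 10.770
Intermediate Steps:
K(k) = -436 (K(k) = -9*(5 + 2)² + 5 = -9*7² + 5 = -9*49 + 5 = -441 + 5 = -436)
√(R(z(m(-5, -1)), -222) + K(-197)) = √(552 - 436) = √116 = 2*√29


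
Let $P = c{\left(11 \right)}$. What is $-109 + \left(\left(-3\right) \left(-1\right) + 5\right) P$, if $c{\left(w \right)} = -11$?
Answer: $-197$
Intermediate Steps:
$P = -11$
$-109 + \left(\left(-3\right) \left(-1\right) + 5\right) P = -109 + \left(\left(-3\right) \left(-1\right) + 5\right) \left(-11\right) = -109 + \left(3 + 5\right) \left(-11\right) = -109 + 8 \left(-11\right) = -109 - 88 = -197$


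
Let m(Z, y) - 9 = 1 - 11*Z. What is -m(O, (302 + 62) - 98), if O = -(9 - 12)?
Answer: 23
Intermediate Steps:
O = 3 (O = -1*(-3) = 3)
m(Z, y) = 10 - 11*Z (m(Z, y) = 9 + (1 - 11*Z) = 10 - 11*Z)
-m(O, (302 + 62) - 98) = -(10 - 11*3) = -(10 - 33) = -1*(-23) = 23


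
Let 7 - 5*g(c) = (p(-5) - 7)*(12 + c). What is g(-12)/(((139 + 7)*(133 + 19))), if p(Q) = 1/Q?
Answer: 7/110960 ≈ 6.3086e-5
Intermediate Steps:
g(c) = 467/25 + 36*c/25 (g(c) = 7/5 - (1/(-5) - 7)*(12 + c)/5 = 7/5 - (-1/5 - 7)*(12 + c)/5 = 7/5 - (-36)*(12 + c)/25 = 7/5 - (-432/5 - 36*c/5)/5 = 7/5 + (432/25 + 36*c/25) = 467/25 + 36*c/25)
g(-12)/(((139 + 7)*(133 + 19))) = (467/25 + (36/25)*(-12))/(((139 + 7)*(133 + 19))) = (467/25 - 432/25)/((146*152)) = (7/5)/22192 = (7/5)*(1/22192) = 7/110960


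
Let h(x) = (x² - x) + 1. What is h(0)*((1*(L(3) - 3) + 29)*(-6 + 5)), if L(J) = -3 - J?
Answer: -20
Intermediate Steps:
h(x) = 1 + x² - x
h(0)*((1*(L(3) - 3) + 29)*(-6 + 5)) = (1 + 0² - 1*0)*((1*((-3 - 1*3) - 3) + 29)*(-6 + 5)) = (1 + 0 + 0)*((1*((-3 - 3) - 3) + 29)*(-1)) = 1*((1*(-6 - 3) + 29)*(-1)) = 1*((1*(-9) + 29)*(-1)) = 1*((-9 + 29)*(-1)) = 1*(20*(-1)) = 1*(-20) = -20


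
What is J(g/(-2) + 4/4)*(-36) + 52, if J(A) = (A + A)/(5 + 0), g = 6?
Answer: 404/5 ≈ 80.800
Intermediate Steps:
J(A) = 2*A/5 (J(A) = (2*A)/5 = (2*A)*(1/5) = 2*A/5)
J(g/(-2) + 4/4)*(-36) + 52 = (2*(6/(-2) + 4/4)/5)*(-36) + 52 = (2*(6*(-1/2) + 4*(1/4))/5)*(-36) + 52 = (2*(-3 + 1)/5)*(-36) + 52 = ((2/5)*(-2))*(-36) + 52 = -4/5*(-36) + 52 = 144/5 + 52 = 404/5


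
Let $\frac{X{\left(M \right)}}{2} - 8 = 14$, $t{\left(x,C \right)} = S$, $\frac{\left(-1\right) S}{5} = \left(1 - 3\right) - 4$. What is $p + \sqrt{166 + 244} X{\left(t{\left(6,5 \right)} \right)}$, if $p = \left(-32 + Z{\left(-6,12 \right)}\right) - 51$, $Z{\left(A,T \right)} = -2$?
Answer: $-85 + 44 \sqrt{410} \approx 805.93$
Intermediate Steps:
$S = 30$ ($S = - 5 \left(\left(1 - 3\right) - 4\right) = - 5 \left(-2 - 4\right) = \left(-5\right) \left(-6\right) = 30$)
$t{\left(x,C \right)} = 30$
$X{\left(M \right)} = 44$ ($X{\left(M \right)} = 16 + 2 \cdot 14 = 16 + 28 = 44$)
$p = -85$ ($p = \left(-32 - 2\right) - 51 = -34 - 51 = -85$)
$p + \sqrt{166 + 244} X{\left(t{\left(6,5 \right)} \right)} = -85 + \sqrt{166 + 244} \cdot 44 = -85 + \sqrt{410} \cdot 44 = -85 + 44 \sqrt{410}$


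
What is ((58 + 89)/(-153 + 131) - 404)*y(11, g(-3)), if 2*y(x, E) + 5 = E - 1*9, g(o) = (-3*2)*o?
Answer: -9035/11 ≈ -821.36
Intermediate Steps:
g(o) = -6*o
y(x, E) = -7 + E/2 (y(x, E) = -5/2 + (E - 1*9)/2 = -5/2 + (E - 9)/2 = -5/2 + (-9 + E)/2 = -5/2 + (-9/2 + E/2) = -7 + E/2)
((58 + 89)/(-153 + 131) - 404)*y(11, g(-3)) = ((58 + 89)/(-153 + 131) - 404)*(-7 + (-6*(-3))/2) = (147/(-22) - 404)*(-7 + (½)*18) = (147*(-1/22) - 404)*(-7 + 9) = (-147/22 - 404)*2 = -9035/22*2 = -9035/11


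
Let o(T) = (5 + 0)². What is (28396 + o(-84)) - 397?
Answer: 28024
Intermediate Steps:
o(T) = 25 (o(T) = 5² = 25)
(28396 + o(-84)) - 397 = (28396 + 25) - 397 = 28421 - 397 = 28024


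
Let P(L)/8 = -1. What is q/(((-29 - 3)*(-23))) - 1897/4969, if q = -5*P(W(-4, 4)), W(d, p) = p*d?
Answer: -149679/457148 ≈ -0.32742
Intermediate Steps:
W(d, p) = d*p
P(L) = -8 (P(L) = 8*(-1) = -8)
q = 40 (q = -5*(-8) = 40)
q/(((-29 - 3)*(-23))) - 1897/4969 = 40/(((-29 - 3)*(-23))) - 1897/4969 = 40/((-32*(-23))) - 1897*1/4969 = 40/736 - 1897/4969 = 40*(1/736) - 1897/4969 = 5/92 - 1897/4969 = -149679/457148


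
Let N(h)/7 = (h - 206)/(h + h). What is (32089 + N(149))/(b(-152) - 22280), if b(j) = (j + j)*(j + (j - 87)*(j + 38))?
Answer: -9562123/2461139088 ≈ -0.0038852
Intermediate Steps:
N(h) = 7*(-206 + h)/(2*h) (N(h) = 7*((h - 206)/(h + h)) = 7*((-206 + h)/((2*h))) = 7*((-206 + h)*(1/(2*h))) = 7*((-206 + h)/(2*h)) = 7*(-206 + h)/(2*h))
b(j) = 2*j*(j + (-87 + j)*(38 + j)) (b(j) = (2*j)*(j + (-87 + j)*(38 + j)) = 2*j*(j + (-87 + j)*(38 + j)))
(32089 + N(149))/(b(-152) - 22280) = (32089 + (7/2 - 721/149))/(2*(-152)*(-3306 + (-152)² - 48*(-152)) - 22280) = (32089 + (7/2 - 721*1/149))/(2*(-152)*(-3306 + 23104 + 7296) - 22280) = (32089 + (7/2 - 721/149))/(2*(-152)*27094 - 22280) = (32089 - 399/298)/(-8236576 - 22280) = (9562123/298)/(-8258856) = (9562123/298)*(-1/8258856) = -9562123/2461139088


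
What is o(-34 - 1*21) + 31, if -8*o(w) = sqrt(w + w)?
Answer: 31 - I*sqrt(110)/8 ≈ 31.0 - 1.311*I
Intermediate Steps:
o(w) = -sqrt(2)*sqrt(w)/8 (o(w) = -sqrt(w + w)/8 = -sqrt(2)*sqrt(w)/8)
o(-34 - 1*21) + 31 = -sqrt(2)*sqrt(-34 - 1*21)/8 + 31 = -sqrt(2)*sqrt(-34 - 21)/8 + 31 = -sqrt(2)*sqrt(-55)/8 + 31 = -sqrt(2)*I*sqrt(55)/8 + 31 = -I*sqrt(110)/8 + 31 = 31 - I*sqrt(110)/8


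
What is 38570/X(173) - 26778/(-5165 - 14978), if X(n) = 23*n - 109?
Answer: 88054637/7795341 ≈ 11.296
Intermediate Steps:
X(n) = -109 + 23*n
38570/X(173) - 26778/(-5165 - 14978) = 38570/(-109 + 23*173) - 26778/(-5165 - 14978) = 38570/(-109 + 3979) - 26778/(-20143) = 38570/3870 - 26778*(-1/20143) = 38570*(1/3870) + 26778/20143 = 3857/387 + 26778/20143 = 88054637/7795341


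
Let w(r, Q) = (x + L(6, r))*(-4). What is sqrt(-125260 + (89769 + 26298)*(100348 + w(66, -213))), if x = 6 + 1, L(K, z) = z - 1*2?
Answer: 2*sqrt(2903500757) ≈ 1.0777e+5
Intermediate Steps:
L(K, z) = -2 + z (L(K, z) = z - 2 = -2 + z)
x = 7
w(r, Q) = -20 - 4*r (w(r, Q) = (7 + (-2 + r))*(-4) = (5 + r)*(-4) = -20 - 4*r)
sqrt(-125260 + (89769 + 26298)*(100348 + w(66, -213))) = sqrt(-125260 + (89769 + 26298)*(100348 + (-20 - 4*66))) = sqrt(-125260 + 116067*(100348 + (-20 - 264))) = sqrt(-125260 + 116067*(100348 - 284)) = sqrt(-125260 + 116067*100064) = sqrt(-125260 + 11614128288) = sqrt(11614003028) = 2*sqrt(2903500757)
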